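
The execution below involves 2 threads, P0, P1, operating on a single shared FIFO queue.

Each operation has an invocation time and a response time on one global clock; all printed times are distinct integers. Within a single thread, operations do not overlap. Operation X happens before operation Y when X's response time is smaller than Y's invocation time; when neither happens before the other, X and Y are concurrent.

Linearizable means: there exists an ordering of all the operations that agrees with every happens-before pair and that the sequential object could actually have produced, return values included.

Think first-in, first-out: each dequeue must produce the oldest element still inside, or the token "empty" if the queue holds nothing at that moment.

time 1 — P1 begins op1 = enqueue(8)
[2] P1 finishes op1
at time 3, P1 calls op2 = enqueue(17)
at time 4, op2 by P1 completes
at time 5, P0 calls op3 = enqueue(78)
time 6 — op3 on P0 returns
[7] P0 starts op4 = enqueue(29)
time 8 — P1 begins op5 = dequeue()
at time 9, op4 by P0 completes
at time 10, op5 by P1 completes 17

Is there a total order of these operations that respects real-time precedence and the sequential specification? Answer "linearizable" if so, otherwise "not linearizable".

not linearizable

cut after 9 events: linearizable; cut after 10 events (op5 responds, time 10): not linearizable
real-time-consistent orders of the 5 completed operations: 2 — all fail the FIFO queue replay
sample order op1, op2, op3, op4, op5 stalls at step 5 — op5 dequeue() → 17 has no legal effect
sample order op1, op2, op3, op5, op4 stalls at step 4 — op5 dequeue() → 17 has no legal effect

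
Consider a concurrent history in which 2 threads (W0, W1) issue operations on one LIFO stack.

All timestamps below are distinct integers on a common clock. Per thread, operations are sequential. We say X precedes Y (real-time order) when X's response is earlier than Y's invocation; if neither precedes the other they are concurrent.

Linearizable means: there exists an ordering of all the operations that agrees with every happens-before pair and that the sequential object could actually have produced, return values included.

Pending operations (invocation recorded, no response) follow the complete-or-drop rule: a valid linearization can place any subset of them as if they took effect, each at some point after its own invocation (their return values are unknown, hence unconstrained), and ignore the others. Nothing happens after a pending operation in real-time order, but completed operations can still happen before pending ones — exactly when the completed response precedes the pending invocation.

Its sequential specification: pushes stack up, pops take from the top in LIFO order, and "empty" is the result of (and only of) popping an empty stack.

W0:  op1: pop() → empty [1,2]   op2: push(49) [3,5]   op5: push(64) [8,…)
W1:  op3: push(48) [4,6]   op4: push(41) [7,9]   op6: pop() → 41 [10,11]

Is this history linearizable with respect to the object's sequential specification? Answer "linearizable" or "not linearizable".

linearizable

witness order: op1, op2, op3, op4, op6
after step 1 (op1 pop() → empty): stack <>
after step 2 (op2 push(49)): stack <49>
after step 3 (op3 push(48)): stack <49,48>
after step 4 (op4 push(41)): stack <49,48,41>
after step 5 (op6 pop() → 41): stack <49,48>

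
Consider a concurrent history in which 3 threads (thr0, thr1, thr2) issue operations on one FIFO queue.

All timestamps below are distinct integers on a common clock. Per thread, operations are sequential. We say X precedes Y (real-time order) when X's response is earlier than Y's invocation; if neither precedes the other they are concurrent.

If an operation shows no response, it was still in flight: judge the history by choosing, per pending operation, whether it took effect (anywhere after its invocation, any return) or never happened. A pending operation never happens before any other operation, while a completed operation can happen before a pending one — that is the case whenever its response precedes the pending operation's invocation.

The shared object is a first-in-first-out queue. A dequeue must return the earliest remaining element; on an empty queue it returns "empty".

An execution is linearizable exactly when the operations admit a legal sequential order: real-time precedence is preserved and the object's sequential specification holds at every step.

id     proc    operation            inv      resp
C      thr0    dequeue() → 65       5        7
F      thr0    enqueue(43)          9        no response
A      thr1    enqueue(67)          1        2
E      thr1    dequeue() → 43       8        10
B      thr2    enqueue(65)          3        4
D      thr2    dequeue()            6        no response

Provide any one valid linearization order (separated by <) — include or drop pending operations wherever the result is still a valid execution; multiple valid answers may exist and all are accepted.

1. A enqueue(67), leaving queue <67>
2. B enqueue(65), leaving queue <67,65>
3. D dequeue() (pending, included), leaving queue <65>
4. C dequeue() → 65, leaving queue <>
5. F enqueue(43) (pending, included), leaving queue <43>
6. E dequeue() → 43, leaving queue <>

A < B < D < C < F < E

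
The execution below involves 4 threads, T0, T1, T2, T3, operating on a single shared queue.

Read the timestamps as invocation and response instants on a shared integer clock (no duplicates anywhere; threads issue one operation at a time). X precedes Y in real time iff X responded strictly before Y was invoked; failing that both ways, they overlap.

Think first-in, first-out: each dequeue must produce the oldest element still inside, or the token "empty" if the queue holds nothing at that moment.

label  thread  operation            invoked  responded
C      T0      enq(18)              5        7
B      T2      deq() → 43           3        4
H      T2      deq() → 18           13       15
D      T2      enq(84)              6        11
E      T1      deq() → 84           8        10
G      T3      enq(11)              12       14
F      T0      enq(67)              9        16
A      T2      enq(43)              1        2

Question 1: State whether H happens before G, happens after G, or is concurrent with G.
H spans [13,15], G spans [12,14]
the intervals overlap in both directions

concurrent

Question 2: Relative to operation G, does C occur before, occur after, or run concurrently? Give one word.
C spans [5,7], G spans [12,14]
resp(C)=7 < inv(G)=12

before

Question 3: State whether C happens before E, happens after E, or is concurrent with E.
C spans [5,7], E spans [8,10]
resp(C)=7 < inv(E)=8

before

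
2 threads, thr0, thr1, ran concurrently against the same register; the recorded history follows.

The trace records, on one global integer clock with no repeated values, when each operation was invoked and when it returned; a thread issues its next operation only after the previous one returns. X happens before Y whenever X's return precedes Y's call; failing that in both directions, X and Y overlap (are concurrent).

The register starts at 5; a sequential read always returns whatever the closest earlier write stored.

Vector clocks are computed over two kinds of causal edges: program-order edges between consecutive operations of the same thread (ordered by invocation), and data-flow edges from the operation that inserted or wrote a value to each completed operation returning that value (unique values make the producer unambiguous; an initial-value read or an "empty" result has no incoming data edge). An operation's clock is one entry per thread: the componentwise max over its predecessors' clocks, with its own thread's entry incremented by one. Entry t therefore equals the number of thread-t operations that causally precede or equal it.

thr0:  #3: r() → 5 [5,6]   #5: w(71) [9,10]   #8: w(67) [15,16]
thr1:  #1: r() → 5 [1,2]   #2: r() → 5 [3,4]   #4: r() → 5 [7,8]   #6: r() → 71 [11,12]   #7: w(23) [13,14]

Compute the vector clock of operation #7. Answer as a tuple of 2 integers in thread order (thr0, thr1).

invoked at 1, #1 has no predecessors; its own thr1 bump gives (0, 1)
invoked at 5, #3 has no predecessors; its own thr0 bump gives (1, 0)
#2, invoked 3, takes VC(#1)=(0, 1) under max, adds 1 for thr1 → (0, 2)
#5, invoked 9, takes VC(#3)=(1, 0) under max, adds 1 for thr0 → (2, 0)
#4, invoked 7, takes VC(#2)=(0, 2) under max, adds 1 for thr1 → (0, 3)
#8, invoked 15, takes VC(#5)=(2, 0) under max, adds 1 for thr0 → (3, 0)
#6, invoked 11, takes VC(#4)=(0, 3), VC(#5)=(2, 0) under max, adds 1 for thr1 → (2, 4)
#7, invoked 13, takes VC(#6)=(2, 4) under max, adds 1 for thr1 → (2, 5)
target: VC(#7) = (2, 5)

(2, 5)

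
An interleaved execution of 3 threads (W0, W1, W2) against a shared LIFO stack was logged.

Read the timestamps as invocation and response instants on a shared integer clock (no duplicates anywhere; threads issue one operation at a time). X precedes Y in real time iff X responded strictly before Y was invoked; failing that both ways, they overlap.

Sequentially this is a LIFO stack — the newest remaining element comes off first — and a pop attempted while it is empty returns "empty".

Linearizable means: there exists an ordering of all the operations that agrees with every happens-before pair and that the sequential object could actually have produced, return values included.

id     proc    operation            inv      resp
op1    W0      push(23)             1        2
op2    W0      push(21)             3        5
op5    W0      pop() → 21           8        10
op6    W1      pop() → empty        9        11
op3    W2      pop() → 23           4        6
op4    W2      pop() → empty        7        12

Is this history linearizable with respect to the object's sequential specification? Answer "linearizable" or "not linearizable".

witness order: op1, op3, op2, op5, op4, op6
after step 1 (op1 push(23)): stack <23>
after step 2 (op3 pop() → 23): stack <>
after step 3 (op2 push(21)): stack <21>
after step 4 (op5 pop() → 21): stack <>
after step 5 (op4 pop() → empty): stack <>
after step 6 (op6 pop() → empty): stack <>

linearizable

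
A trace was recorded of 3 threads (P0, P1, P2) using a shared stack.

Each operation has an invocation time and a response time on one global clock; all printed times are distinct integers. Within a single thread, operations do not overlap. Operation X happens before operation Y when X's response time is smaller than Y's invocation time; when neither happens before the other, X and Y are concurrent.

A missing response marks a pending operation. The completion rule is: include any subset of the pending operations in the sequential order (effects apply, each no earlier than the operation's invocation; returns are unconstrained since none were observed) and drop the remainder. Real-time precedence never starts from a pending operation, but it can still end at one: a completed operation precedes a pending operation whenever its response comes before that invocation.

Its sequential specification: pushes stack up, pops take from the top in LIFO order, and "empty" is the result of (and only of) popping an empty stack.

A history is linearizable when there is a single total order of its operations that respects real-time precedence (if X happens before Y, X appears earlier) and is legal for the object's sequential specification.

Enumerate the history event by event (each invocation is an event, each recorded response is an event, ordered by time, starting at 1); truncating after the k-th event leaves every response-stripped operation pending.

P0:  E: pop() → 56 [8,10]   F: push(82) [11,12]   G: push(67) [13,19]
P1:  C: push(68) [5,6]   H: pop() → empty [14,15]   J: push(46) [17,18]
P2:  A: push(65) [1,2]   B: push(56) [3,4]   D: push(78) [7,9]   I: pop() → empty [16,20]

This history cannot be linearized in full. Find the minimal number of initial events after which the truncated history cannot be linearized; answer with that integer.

events 1..9 are still linearizable — one witness is A, B, C, D:
step 1: A push(65) — stack <65>
step 2: B push(56) — stack <65,56>
step 3: C push(68) — stack <65,56,68>
step 4: D push(78) — stack <65,56,68,78>
with event 10 included (E responding at time 10), all real-time-consistent orders fail
e.g. A, B, C, D, E: illegal at step 5, since E pop() → 56 cannot apply there
e.g. A, B, C, E, D: illegal at step 4, since E pop() → 56 cannot apply there

10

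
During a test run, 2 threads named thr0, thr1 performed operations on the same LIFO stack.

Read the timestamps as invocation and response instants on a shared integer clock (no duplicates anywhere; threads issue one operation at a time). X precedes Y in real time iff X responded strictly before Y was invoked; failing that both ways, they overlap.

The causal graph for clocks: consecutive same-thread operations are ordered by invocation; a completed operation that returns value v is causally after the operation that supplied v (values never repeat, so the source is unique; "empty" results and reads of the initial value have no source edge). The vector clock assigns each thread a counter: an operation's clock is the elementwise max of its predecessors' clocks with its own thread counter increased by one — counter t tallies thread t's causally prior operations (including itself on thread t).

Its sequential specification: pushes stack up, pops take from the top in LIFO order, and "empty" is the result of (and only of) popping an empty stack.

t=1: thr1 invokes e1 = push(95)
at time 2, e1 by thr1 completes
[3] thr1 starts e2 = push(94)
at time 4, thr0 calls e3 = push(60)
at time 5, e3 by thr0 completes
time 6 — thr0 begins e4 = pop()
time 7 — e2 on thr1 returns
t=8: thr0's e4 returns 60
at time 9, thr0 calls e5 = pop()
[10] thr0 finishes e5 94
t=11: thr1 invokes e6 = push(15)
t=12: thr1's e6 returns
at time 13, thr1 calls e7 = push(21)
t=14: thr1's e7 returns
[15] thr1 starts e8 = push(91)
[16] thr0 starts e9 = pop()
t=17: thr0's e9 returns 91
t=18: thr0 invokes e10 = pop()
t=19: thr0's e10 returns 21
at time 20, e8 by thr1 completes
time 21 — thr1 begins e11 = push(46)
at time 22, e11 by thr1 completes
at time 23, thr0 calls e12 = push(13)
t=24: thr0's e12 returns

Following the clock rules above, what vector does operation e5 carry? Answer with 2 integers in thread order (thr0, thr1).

(3, 2)

root op e1, invoked 1: fresh clock plus thr1's own tick → (0, 1)
root op e3, invoked 4: fresh clock plus thr0's own tick → (1, 0)
e2 (invocation 3): componentwise max over VC(e1)=(0, 1), +1 at thr1, giving (0, 2)
e4 (invocation 6): componentwise max over VC(e3)=(1, 0), +1 at thr0, giving (2, 0)
e6 (invocation 11): componentwise max over VC(e2)=(0, 2), +1 at thr1, giving (0, 3)
e7 (invocation 13): componentwise max over VC(e6)=(0, 3), +1 at thr1, giving (0, 4)
e8 (invocation 15): componentwise max over VC(e7)=(0, 4), +1 at thr1, giving (0, 5)
e5 (invocation 9): componentwise max over VC(e2)=(0, 2), VC(e4)=(2, 0), +1 at thr0, giving (3, 2)
e11 (invocation 21): componentwise max over VC(e8)=(0, 5), +1 at thr1, giving (0, 6)
e9 (invocation 16): componentwise max over VC(e5)=(3, 2), VC(e8)=(0, 5), +1 at thr0, giving (4, 5)
e10 (invocation 18): componentwise max over VC(e7)=(0, 4), VC(e9)=(4, 5), +1 at thr0, giving (5, 5)
e12 (invocation 23): componentwise max over VC(e10)=(5, 5), +1 at thr0, giving (6, 5)
target: VC(e5) = (3, 2)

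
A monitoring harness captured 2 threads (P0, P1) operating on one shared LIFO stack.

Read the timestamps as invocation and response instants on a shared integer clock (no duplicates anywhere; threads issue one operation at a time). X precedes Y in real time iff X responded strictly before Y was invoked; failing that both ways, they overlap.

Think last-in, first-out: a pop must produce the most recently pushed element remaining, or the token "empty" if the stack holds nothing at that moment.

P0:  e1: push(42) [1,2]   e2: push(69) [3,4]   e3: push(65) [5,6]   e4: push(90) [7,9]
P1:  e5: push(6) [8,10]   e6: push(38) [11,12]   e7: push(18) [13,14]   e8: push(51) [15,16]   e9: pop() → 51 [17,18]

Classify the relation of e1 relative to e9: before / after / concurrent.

e1 spans [1,2], e9 spans [17,18]
resp(e1)=2 < inv(e9)=17

before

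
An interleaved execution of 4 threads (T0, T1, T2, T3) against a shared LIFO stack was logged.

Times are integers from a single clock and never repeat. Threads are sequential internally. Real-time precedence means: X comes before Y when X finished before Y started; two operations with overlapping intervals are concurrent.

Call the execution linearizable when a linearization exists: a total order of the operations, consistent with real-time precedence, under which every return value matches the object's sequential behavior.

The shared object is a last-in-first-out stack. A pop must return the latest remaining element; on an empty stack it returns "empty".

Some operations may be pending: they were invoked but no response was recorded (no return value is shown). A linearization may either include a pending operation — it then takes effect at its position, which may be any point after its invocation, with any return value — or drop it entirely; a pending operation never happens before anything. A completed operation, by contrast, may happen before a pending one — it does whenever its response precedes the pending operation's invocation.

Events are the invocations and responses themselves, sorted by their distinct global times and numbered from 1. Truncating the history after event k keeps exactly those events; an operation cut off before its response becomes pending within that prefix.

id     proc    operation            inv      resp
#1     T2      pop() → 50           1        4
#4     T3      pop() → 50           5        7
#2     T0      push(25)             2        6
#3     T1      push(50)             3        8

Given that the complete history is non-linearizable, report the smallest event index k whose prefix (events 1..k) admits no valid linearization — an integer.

7

one valid order for events 1..6 is #2, #3, #1:
1. #2 push(25), leaving stack <25>
2. #3 push(50) (pending, included), leaving stack <25,50>
3. #1 pop() → 50, leaving stack <25>
at event 7 (#4's time-7 response) nothing linearizes any more
including or dropping the 1 pending operation (#3) in any combination fails
e.g. #1, #2, #4 (pending dropped): illegal at step 1, since #1 pop() → 50 cannot apply there
e.g. #1, #4, #2 (pending dropped): illegal at step 1, since #1 pop() → 50 cannot apply there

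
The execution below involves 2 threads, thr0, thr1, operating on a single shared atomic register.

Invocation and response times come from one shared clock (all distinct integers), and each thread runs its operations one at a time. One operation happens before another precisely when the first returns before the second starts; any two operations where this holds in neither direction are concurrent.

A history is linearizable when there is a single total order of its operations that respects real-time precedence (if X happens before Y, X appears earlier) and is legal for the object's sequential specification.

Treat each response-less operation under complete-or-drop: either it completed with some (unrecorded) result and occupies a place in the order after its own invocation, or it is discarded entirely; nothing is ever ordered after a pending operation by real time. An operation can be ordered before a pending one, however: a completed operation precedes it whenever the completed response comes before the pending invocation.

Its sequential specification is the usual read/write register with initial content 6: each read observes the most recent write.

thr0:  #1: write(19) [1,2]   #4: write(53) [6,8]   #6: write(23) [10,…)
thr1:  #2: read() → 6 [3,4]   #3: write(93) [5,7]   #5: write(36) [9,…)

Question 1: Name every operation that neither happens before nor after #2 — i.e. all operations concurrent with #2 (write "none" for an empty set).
#2 spans [3,4]: anything still running between times 3 and 4 counts as concurrent
#1 [1,2]: before
#3 [5,7]: after
#4 [6,8]: after
#5 [9,…): after
#6 [10,…): after

none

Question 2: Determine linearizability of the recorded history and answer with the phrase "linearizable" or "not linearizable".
cut after 3 events: linearizable; cut after 4 events (#2 responds, time 4): not linearizable
exhaustive check: the 2 completed atomic register ops admit one real-time order; illegal
for example #1, #2 fails at step 2: #2 read() → 6 is not legal there

not linearizable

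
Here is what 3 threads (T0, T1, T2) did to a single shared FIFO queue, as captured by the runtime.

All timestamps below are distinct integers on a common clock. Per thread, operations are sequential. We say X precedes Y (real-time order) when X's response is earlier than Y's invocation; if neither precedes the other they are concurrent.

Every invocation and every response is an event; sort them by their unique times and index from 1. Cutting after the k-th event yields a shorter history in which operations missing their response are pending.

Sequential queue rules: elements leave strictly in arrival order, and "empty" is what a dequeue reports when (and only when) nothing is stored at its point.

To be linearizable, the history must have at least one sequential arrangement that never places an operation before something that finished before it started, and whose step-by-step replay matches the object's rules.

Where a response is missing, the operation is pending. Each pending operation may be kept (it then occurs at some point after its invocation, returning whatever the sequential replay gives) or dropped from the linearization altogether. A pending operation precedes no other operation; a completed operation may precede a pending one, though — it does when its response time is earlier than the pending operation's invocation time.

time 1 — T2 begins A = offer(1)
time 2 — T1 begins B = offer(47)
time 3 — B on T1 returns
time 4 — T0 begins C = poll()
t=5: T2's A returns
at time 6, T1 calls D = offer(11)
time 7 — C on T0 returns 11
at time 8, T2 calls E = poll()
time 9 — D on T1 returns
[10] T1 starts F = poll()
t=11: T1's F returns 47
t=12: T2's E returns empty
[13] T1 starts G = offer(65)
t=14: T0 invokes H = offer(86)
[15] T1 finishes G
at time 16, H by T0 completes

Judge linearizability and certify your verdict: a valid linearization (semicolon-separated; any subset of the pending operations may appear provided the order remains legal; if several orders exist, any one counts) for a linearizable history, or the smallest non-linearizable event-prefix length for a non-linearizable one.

the violation lands at event 7, C's response at time 7: events 1..6 linearize, events 1..7 do not
real-time-consistent orders of the 3 completed operations: 3 — all fail the FIFO queue replay
no escape via the 1 pending operation (D): every completion choice fails
take A, B, C (pending dropped): step 3 already fails, because C poll() → 11 cannot occur there
take B, A, C (pending dropped): step 3 already fails, because C poll() → 11 cannot occur there

not linearizable — minimal violating prefix: 7 events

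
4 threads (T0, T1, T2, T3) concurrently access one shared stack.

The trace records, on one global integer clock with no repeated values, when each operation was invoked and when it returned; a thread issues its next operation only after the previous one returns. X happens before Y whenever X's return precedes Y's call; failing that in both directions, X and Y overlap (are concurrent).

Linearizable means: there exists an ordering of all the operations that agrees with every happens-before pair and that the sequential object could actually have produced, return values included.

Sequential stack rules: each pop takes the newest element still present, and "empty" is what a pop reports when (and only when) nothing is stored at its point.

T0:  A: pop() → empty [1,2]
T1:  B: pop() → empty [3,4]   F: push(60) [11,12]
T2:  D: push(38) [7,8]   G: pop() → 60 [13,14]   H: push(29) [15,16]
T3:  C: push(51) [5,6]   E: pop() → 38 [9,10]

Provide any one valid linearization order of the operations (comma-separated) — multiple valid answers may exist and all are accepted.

A, B, C, D, E, F, G, H

step 1: A pop() → empty — stack <>
step 2: B pop() → empty — stack <>
step 3: C push(51) — stack <51>
step 4: D push(38) — stack <51,38>
step 5: E pop() → 38 — stack <51>
step 6: F push(60) — stack <51,60>
step 7: G pop() → 60 — stack <51>
step 8: H push(29) — stack <51,29>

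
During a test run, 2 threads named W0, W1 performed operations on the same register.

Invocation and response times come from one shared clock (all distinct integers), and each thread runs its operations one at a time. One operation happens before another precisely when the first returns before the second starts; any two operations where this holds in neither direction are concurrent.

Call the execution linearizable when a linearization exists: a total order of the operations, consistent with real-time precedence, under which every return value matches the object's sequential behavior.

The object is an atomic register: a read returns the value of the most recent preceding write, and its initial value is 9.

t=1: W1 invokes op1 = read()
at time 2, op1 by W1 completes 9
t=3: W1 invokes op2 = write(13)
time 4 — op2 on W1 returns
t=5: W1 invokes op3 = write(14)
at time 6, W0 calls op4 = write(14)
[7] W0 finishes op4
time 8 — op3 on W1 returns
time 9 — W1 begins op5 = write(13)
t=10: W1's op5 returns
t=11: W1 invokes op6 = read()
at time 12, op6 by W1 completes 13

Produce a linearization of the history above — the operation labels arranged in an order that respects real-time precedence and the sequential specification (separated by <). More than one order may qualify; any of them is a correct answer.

op1 < op2 < op3 < op4 < op5 < op6

1. op1 read() → 9, leaving value 9
2. op2 write(13), leaving value 13
3. op3 write(14), leaving value 14
4. op4 write(14), leaving value 14
5. op5 write(13), leaving value 13
6. op6 read() → 13, leaving value 13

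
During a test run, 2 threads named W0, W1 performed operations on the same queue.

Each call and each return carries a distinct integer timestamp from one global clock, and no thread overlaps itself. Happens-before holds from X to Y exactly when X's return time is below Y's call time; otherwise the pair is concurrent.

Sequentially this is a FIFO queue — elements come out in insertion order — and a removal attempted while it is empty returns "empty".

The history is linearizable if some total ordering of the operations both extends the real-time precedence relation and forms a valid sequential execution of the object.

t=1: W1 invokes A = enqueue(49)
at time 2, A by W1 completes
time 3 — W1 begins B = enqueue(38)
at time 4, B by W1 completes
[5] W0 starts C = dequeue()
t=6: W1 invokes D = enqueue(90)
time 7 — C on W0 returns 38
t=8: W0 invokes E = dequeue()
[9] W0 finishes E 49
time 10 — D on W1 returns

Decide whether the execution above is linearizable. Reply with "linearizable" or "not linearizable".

not linearizable

the violation lands at event 7, C's response at time 7: events 1..6 linearize, events 1..7 do not
a single order respects real time; the 3 completed queue operations fail replay along it
no escape via the 1 pending operation (D): every completion choice fails
sample order A, B, C (pending dropped) stalls at step 3 — C dequeue() → 38 has no legal effect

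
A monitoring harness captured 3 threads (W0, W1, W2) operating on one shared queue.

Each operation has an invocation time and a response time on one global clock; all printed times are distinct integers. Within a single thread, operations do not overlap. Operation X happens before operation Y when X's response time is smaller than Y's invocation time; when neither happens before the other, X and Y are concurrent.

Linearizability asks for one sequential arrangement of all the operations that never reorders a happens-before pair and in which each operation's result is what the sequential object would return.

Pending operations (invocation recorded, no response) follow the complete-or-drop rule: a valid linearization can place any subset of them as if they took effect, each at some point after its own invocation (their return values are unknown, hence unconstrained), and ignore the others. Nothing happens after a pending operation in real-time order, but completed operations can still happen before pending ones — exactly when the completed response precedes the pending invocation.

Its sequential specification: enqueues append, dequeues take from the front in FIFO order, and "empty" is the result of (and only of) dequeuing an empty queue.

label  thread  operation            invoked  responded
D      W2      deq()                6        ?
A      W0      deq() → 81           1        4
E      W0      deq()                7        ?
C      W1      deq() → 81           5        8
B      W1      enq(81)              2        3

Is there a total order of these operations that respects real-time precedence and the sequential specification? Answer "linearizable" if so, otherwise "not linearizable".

already the first 8 events (up to C's response at time 8) admit no linearization; the first 7 still do
real-time-consistent orders of the 3 completed operations: 2 — all fail the queue replay
no completion choice of the 2 pending operations (D, E) rescues it — every subset was tried
one such order, A, B, C (pending dropped), breaks at step 1 where A deq() → 81 is illegal
one such order, B, A, C (pending dropped), breaks at step 3 where C deq() → 81 is illegal

not linearizable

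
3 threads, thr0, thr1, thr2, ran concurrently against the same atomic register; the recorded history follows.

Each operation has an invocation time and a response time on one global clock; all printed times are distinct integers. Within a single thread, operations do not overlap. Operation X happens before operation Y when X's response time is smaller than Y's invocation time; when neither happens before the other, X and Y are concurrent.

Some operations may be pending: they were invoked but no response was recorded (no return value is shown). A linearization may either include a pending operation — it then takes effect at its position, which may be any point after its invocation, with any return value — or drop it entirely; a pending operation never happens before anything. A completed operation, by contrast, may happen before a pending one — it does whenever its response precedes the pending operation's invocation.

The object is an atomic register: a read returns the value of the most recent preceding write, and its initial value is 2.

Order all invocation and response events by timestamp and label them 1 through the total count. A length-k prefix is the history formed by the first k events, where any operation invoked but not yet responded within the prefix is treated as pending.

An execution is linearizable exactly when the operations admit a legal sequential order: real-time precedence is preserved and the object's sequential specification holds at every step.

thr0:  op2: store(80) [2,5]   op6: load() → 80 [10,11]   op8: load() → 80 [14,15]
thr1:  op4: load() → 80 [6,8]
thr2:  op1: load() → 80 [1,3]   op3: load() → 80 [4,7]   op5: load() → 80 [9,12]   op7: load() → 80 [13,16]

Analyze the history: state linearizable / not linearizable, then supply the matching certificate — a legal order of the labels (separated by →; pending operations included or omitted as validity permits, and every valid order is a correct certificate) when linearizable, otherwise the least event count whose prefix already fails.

linearizable — witness: op2 → op1 → op3 → op4 → op5 → op6 → op7 → op8

after step 1 (op2 store(80)): value 80
after step 2 (op1 load() → 80): value 80
after step 3 (op3 load() → 80): value 80
after step 4 (op4 load() → 80): value 80
after step 5 (op5 load() → 80): value 80
after step 6 (op6 load() → 80): value 80
after step 7 (op7 load() → 80): value 80
after step 8 (op8 load() → 80): value 80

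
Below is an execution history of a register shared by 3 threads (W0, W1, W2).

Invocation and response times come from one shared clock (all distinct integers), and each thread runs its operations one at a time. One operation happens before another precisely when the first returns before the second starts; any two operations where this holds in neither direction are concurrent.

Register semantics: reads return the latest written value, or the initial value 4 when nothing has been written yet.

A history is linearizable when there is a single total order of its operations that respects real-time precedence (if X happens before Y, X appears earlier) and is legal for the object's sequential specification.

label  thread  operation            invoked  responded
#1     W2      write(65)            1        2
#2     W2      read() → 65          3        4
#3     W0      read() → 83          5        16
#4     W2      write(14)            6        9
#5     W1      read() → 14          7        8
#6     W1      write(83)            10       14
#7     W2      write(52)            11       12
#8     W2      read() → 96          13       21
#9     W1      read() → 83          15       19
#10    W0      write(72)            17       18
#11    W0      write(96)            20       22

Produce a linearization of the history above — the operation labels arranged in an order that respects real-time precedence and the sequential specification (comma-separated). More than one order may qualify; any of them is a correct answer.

#1, #2, #4, #5, #7, #6, #3, #9, #10, #11, #8

1. #1 write(65), leaving value 65
2. #2 read() → 65, leaving value 65
3. #4 write(14), leaving value 14
4. #5 read() → 14, leaving value 14
5. #7 write(52), leaving value 52
6. #6 write(83), leaving value 83
7. #3 read() → 83, leaving value 83
8. #9 read() → 83, leaving value 83
9. #10 write(72), leaving value 72
10. #11 write(96), leaving value 96
11. #8 read() → 96, leaving value 96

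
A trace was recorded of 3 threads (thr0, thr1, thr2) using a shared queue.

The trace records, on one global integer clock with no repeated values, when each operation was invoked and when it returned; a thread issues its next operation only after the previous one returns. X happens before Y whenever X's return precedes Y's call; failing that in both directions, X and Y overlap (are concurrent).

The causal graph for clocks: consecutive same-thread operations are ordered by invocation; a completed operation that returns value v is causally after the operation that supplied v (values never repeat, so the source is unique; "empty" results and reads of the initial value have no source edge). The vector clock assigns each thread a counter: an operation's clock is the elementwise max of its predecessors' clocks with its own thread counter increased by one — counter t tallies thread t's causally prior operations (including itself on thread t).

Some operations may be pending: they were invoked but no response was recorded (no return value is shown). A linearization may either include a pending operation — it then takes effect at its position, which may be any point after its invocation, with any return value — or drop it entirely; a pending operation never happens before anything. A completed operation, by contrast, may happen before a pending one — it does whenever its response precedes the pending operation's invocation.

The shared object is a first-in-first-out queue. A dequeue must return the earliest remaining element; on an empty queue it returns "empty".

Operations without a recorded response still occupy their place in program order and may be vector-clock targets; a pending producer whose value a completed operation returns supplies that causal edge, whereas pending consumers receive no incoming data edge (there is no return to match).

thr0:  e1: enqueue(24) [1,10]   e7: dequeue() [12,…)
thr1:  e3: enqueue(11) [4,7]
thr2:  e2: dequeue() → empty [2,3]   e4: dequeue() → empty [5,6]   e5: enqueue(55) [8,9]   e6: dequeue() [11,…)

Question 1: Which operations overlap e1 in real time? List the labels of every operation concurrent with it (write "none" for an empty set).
e2, e3, e4, e5

e1 spans [1,10]: anything still running between times 1 and 10 counts as concurrent
e2 [2,3]: concurrent
e3 [4,7]: concurrent
e4 [5,6]: concurrent
e5 [8,9]: concurrent
e6 [11,…): after
e7 [12,…): after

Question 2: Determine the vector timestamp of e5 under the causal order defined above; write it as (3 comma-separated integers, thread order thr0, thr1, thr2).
(0, 0, 3)

root op e2, invoked 2: fresh clock plus thr2's own tick → (0, 0, 1)
root op e3, invoked 4: fresh clock plus thr1's own tick → (0, 1, 0)
root op e1, invoked 1: fresh clock plus thr0's own tick → (1, 0, 0)
e4, invoked 5, takes VC(e2)=(0, 0, 1) under max, adds 1 for thr2 → (0, 0, 2)
e7, invoked 12, takes VC(e1)=(1, 0, 0) under max, adds 1 for thr0 → (2, 0, 0)
e5, invoked 8, takes VC(e4)=(0, 0, 2) under max, adds 1 for thr2 → (0, 0, 3)
e6, invoked 11, takes VC(e5)=(0, 0, 3) under max, adds 1 for thr2 → (0, 0, 4)
target: VC(e5) = (0, 0, 3)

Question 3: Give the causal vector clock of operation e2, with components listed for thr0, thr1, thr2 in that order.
(0, 0, 1)

invoked at 2, e2 has no predecessors; its own thr2 bump gives (0, 0, 1)
invoked at 4, e3 has no predecessors; its own thr1 bump gives (0, 1, 0)
invoked at 1, e1 has no predecessors; its own thr0 bump gives (1, 0, 0)
invoked at 5, e4 merges VC(e2)=(0, 0, 1) and bumps thr2's slot → (0, 0, 2)
invoked at 12, e7 merges VC(e1)=(1, 0, 0) and bumps thr0's slot → (2, 0, 0)
invoked at 8, e5 merges VC(e4)=(0, 0, 2) and bumps thr2's slot → (0, 0, 3)
invoked at 11, e6 merges VC(e5)=(0, 0, 3) and bumps thr2's slot → (0, 0, 4)
target: VC(e2) = (0, 0, 1)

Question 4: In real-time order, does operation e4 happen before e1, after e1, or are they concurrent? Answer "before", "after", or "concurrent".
concurrent

e4 spans [5,6], e1 spans [1,10]
the intervals overlap in both directions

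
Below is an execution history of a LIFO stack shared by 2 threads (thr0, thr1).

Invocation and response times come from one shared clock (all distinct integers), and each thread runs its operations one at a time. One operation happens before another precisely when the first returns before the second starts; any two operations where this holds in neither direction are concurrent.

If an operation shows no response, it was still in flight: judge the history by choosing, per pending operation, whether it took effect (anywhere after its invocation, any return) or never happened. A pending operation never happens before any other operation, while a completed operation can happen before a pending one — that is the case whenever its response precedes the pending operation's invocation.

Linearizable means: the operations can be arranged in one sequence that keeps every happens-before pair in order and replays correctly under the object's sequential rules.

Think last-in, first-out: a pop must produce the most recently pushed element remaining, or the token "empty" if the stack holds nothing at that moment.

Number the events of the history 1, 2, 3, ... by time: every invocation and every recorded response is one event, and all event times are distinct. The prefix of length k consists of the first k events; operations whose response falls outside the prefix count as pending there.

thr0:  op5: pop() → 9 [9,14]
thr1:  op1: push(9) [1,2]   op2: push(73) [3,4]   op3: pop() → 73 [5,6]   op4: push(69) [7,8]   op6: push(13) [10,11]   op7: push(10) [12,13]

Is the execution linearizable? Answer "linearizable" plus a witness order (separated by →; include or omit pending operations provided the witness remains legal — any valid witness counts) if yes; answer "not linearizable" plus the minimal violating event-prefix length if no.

already the first 14 events (up to op5's response at time 14) admit no linearization; the first 13 still do
no legal order exists: 3 real-time-consistent candidates over 7 completed LIFO stack operations, all rejected
take op1, op2, op3, op4, op5, op6, op7: step 5 already fails, because op5 pop() → 9 cannot occur there
take op1, op2, op3, op4, op6, op5, op7: step 6 already fails, because op5 pop() → 9 cannot occur there

not linearizable — minimal violating prefix: 14 events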